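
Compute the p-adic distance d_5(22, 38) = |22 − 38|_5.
d_5(22, 38) = 1

Step 1 — x − y = 22 − 38 = -16. Step 2 — v_5(-16) = 0 (factor: -16 = −(5^0 · 16); the sign does not affect v_p). Step 3 — |x − y|_5 = 5^{0} = 1.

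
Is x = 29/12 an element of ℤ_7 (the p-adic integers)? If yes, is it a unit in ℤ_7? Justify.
x ∈ ℤ_7^× (unit); v_7(x) = 0

ℤ_7 = {x ∈ ℚ_7 : v_7(x) ≥ 0} and ℤ_7^× = {x ∈ ℤ_7 : v_7(x) = 0}. Here v_7(29/12) = v_7(num) − v_7(den) = 0; compare against these criteria.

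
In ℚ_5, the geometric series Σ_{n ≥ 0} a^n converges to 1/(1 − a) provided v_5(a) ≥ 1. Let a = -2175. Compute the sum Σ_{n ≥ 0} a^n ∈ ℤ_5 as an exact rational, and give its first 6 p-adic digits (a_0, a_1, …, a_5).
Σ a^n = 1/(1 − a) = 1/2176;  first 6 digits = (1, 0, 3, 2, 0, 3)

v_5(a) = 2 ≥ 1, so the series converges in ℤ_5 to 1/(1 − a) = 1/(1 − (-2175)) = 1/2176. Expand this rational in ℤ_5: compute digits iteratively via d_i = x_i mod 5, x_{i+1} = (x_i − d_i)/5. The first 6 digits are (1, 0, 3, 2, 0, 3).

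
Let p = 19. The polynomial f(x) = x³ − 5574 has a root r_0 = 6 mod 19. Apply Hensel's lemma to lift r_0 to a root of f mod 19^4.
r_3 = 76728 (mod 130321)

Hensel: r_{i+1} = r_i − f(r_i)/f′(r_i) mod 19^{i+2}, where f′(x) = 3x². Iterate:
  r_0 = 6 (mod 19)
  r_1 = 196 (mod 361)
  r_2 = 1279 (mod 6859)
  r_3 = 76728 (mod 130321)
Final: r = 76728 with f(r) ≡ 0 mod 19^4.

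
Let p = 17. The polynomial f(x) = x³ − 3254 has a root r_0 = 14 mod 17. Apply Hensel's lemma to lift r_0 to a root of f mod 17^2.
r_1 = 65 (mod 289)

Hensel: r_{i+1} = r_i − f(r_i)/f′(r_i) mod 17^{i+2}, where f′(x) = 3x². Iterate:
  r_0 = 14 (mod 17)
  r_1 = 65 (mod 289)
Final: r = 65 with f(r) ≡ 0 mod 17^2.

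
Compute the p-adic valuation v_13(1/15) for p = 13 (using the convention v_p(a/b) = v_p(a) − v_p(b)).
v_13(1/15) = 0

Factor powers of 13 from the numerator and denominator of the reduced fraction: 1 = 13^0 · 1 and 15 = 13^0 · 15. Apply v_p(a/b) = v_p(a) − v_p(b): v_13(1/15) = 0 − 0 = 0.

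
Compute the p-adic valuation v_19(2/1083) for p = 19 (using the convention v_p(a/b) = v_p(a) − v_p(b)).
v_19(2/1083) = -2

Factor powers of 19 from the numerator and denominator of the reduced fraction: 2 = 19^0 · 2 and 1083 = 19^2 · 3. Apply v_p(a/b) = v_p(a) − v_p(b): v_19(2/1083) = 0 − 2 = -2.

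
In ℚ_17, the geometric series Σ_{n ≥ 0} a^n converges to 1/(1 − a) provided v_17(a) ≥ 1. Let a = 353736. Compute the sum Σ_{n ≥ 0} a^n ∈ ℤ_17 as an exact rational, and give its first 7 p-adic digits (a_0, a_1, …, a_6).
Σ a^n = 1/(1 − a) = -1/353735;  first 7 digits = (1, 0, 0, 4, 4, 0, 16)

v_17(a) = 3 ≥ 1, so the series converges in ℤ_17 to 1/(1 − a) = 1/(1 − 353736) = -1/353735. Expand this rational in ℤ_17: compute digits iteratively via d_i = x_i mod 17, x_{i+1} = (x_i − d_i)/17. The first 7 digits are (1, 0, 0, 4, 4, 0, 16).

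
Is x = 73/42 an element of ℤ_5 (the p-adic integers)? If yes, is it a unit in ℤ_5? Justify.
x ∈ ℤ_5^× (unit); v_5(x) = 0

ℤ_5 = {x ∈ ℚ_5 : v_5(x) ≥ 0} and ℤ_5^× = {x ∈ ℤ_5 : v_5(x) = 0}. Here v_5(73/42) = v_5(num) − v_5(den) = 0; compare against these criteria.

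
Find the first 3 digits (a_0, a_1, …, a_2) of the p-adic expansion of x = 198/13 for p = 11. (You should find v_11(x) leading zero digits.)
(a_0, …, a_2) = (0, 9, 1)

v_11(198/13) = 1, so a_0 = ... = a_0 = 0. Factor out: x = 11^1 · u with u = 18/13 a unit in ℤ_11. Expand u iteratively via a_{v+i} = u_i mod 11, u_{i+1} = (u_i − a_{v+i})/11:
  u_0 = 18/13;  a_1 = 9;  u_1 = (u_0 − 9)/11 = -9/13
  u_1 = -9/13;  a_2 = 1;  u_2 = (u_1 − 1)/11 = -2/13
Digits: (0, 9, 1).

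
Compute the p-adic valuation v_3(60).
v_3(60) = 1

v_3(n) is the largest exponent k such that 3^k divides n. Factor out: 60 = 3^1 · 20. (Sign doesn't affect v_p.) So v_3(60) = 1.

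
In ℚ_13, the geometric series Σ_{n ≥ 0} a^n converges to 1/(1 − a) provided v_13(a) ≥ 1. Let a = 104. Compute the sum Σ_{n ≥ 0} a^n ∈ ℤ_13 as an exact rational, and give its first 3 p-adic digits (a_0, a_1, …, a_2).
Σ a^n = 1/(1 − a) = -1/103;  first 3 digits = (1, 8, 12)

v_13(a) = 1 ≥ 1, so the series converges in ℤ_13 to 1/(1 − a) = 1/(1 − 104) = -1/103. Expand this rational in ℤ_13: compute digits iteratively via d_i = x_i mod 13, x_{i+1} = (x_i − d_i)/13. The first 3 digits are (1, 8, 12).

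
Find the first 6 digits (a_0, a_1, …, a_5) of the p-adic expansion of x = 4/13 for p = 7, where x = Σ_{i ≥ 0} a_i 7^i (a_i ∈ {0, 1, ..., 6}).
(a_0, …, a_5) = (3, 5, 3, 0, 1, 2)

v_7(4/13) = 0 (numerator and denominator both coprime to 7), so x ∈ ℤ_7^×. Compute digits iteratively via a_i = x_i mod 7, x_{i+1} = (x_i − a_i)/7, with x_0 = x:
  x_0 = 4/13;  a_0 = 3;  x_1 = (x_0 − 3)/7 = -5/13
  x_1 = -5/13;  a_1 = 5;  x_2 = (x_1 − 5)/7 = -10/13
  x_2 = -10/13;  a_2 = 3;  x_3 = (x_2 − 3)/7 = -7/13
  x_3 = -7/13;  a_3 = 0;  x_4 = (x_3 − 0)/7 = -1/13
  x_4 = -1/13;  a_4 = 1;  x_5 = (x_4 − 1)/7 = -2/13
  x_5 = -2/13;  a_5 = 2;  x_6 = (x_5 − 2)/7 = -4/13
Digits: (3, 5, 3, 0, 1, 2).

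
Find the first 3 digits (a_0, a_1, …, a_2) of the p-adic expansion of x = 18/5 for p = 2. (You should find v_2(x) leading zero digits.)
(a_0, …, a_2) = (0, 1, 0)

v_2(18/5) = 1, so a_0 = ... = a_0 = 0. Factor out: x = 2^1 · u with u = 9/5 a unit in ℤ_2. Expand u iteratively via a_{v+i} = u_i mod 2, u_{i+1} = (u_i − a_{v+i})/2:
  u_0 = 9/5;  a_1 = 1;  u_1 = (u_0 − 1)/2 = 2/5
  u_1 = 2/5;  a_2 = 0;  u_2 = (u_1 − 0)/2 = 1/5
Digits: (0, 1, 0).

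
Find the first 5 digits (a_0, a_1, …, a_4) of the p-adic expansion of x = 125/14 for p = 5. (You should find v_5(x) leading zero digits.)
(a_0, …, a_4) = (0, 0, 0, 4, 1)

v_5(125/14) = 3, so a_0 = ... = a_2 = 0. Factor out: x = 5^3 · u with u = 1/14 a unit in ℤ_5. Expand u iteratively via a_{v+i} = u_i mod 5, u_{i+1} = (u_i − a_{v+i})/5:
  u_0 = 1/14;  a_3 = 4;  u_1 = (u_0 − 4)/5 = -11/14
  u_1 = -11/14;  a_4 = 1;  u_2 = (u_1 − 1)/5 = -5/14
Digits: (0, 0, 0, 4, 1).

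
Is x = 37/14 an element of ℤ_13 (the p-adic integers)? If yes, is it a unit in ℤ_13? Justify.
x ∈ ℤ_13^× (unit); v_13(x) = 0

ℤ_13 = {x ∈ ℚ_13 : v_13(x) ≥ 0} and ℤ_13^× = {x ∈ ℤ_13 : v_13(x) = 0}. Here v_13(37/14) = v_13(num) − v_13(den) = 0; compare against these criteria.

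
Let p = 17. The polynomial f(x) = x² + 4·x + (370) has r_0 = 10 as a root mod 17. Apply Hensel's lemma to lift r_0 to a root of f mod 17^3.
r_2 = 2951 (mod 4913)

Hensel: r_{i+1} = r_i − f(r_i)·(f′(r_i))^{-1} mod 17^{i+2}, f′(x) = 2x + 4. Iterate:
  r_0 = 10 (mod 17)
  r_1 = 61 (mod 289)
  r_2 = 2951 (mod 4913)
Final: r = 2951 satisfies f(r) ≡ 0 mod 17^3.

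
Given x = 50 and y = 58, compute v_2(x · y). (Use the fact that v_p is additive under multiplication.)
v_2(2900) = 2

v_p(x) = 1 (factor: 50 = 2^1 · 25); v_p(y) = 1 (factor: 58 = 2^1 · 29). Additivity: v_p(xy) = v_p(x) + v_p(y) = 1 + 1 = 2. (Direct check: xy = 2900 = 2^2 · (725).)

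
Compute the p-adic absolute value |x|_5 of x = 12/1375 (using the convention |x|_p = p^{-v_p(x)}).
|12/1375|_5 = 125

Step 1 — compute v_5(x) by factoring powers of 5 out of the numerator and denominator: v_5(12/1375) = -3. Step 2 — apply |x|_p = p^{-v_p(x)} = 5^{3} = 125.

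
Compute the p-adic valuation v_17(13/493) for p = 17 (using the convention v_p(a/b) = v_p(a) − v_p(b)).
v_17(13/493) = -1

Factor powers of 17 from the numerator and denominator of the reduced fraction: 13 = 17^0 · 13 and 493 = 17^1 · 29. Apply v_p(a/b) = v_p(a) − v_p(b): v_17(13/493) = 0 − 1 = -1.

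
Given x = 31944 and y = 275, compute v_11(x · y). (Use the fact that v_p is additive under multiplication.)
v_11(8784600) = 4

v_p(x) = 3 (factor: 31944 = 11^3 · 24); v_p(y) = 1 (factor: 275 = 11^1 · 25). Additivity: v_p(xy) = v_p(x) + v_p(y) = 3 + 1 = 4. (Direct check: xy = 8784600 = 11^4 · (600).)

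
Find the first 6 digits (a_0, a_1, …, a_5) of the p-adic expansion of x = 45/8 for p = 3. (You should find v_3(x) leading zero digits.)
(a_0, …, a_5) = (0, 0, 1, 1, 0, 1)

v_3(45/8) = 2, so a_0 = ... = a_1 = 0. Factor out: x = 3^2 · u with u = 5/8 a unit in ℤ_3. Expand u iteratively via a_{v+i} = u_i mod 3, u_{i+1} = (u_i − a_{v+i})/3:
  u_0 = 5/8;  a_2 = 1;  u_1 = (u_0 − 1)/3 = -1/8
  u_1 = -1/8;  a_3 = 1;  u_2 = (u_1 − 1)/3 = -3/8
  u_2 = -3/8;  a_4 = 0;  u_3 = (u_2 − 0)/3 = -1/8
  u_3 = -1/8;  a_5 = 1;  u_4 = (u_3 − 1)/3 = -3/8
Digits: (0, 0, 1, 1, 0, 1).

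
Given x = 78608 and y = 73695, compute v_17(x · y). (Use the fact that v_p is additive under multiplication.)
v_17(5793016560) = 6

v_p(x) = 3 (factor: 78608 = 17^3 · 16); v_p(y) = 3 (factor: 73695 = 17^3 · 15). Additivity: v_p(xy) = v_p(x) + v_p(y) = 3 + 3 = 6. (Direct check: xy = 5793016560 = 17^6 · (240).)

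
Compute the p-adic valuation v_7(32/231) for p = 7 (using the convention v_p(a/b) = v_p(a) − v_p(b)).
v_7(32/231) = -1

Factor powers of 7 from the numerator and denominator of the reduced fraction: 32 = 7^0 · 32 and 231 = 7^1 · 33. Apply v_p(a/b) = v_p(a) − v_p(b): v_7(32/231) = 0 − 1 = -1.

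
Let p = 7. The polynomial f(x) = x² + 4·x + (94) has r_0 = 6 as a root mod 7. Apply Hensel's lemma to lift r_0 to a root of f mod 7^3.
r_2 = 76 (mod 343)

Hensel: r_{i+1} = r_i − f(r_i)·(f′(r_i))^{-1} mod 7^{i+2}, f′(x) = 2x + 4. Iterate:
  r_0 = 6 (mod 7)
  r_1 = 27 (mod 49)
  r_2 = 76 (mod 343)
Final: r = 76 satisfies f(r) ≡ 0 mod 7^3.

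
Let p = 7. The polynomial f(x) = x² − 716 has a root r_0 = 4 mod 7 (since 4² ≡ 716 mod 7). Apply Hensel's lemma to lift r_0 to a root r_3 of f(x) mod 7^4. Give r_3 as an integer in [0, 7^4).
r_3 = 1096 (mod 2401)

Hensel's recurrence: r_{i+1} = r_i − f(r_i)·(f′(r_i))^{-1} mod 7^{i+2}, with f′(x) = 2x. Iterate:
  r_0 = 4 (mod 7)
  r_1 = 18 (mod 49)
  r_2 = 67 (mod 343)
  r_3 = 1096 (mod 2401)
Final: r_3 = 1096, and one checks f(r_3) ≡ 0 mod 7^4.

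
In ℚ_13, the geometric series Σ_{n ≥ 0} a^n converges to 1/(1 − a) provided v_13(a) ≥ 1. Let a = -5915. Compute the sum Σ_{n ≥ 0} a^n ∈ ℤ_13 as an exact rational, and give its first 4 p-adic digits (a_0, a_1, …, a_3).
Σ a^n = 1/(1 − a) = 1/5916;  first 4 digits = (1, 0, 4, 10)

v_13(a) = 2 ≥ 1, so the series converges in ℤ_13 to 1/(1 − a) = 1/(1 − (-5915)) = 1/5916. Expand this rational in ℤ_13: compute digits iteratively via d_i = x_i mod 13, x_{i+1} = (x_i − d_i)/13. The first 4 digits are (1, 0, 4, 10).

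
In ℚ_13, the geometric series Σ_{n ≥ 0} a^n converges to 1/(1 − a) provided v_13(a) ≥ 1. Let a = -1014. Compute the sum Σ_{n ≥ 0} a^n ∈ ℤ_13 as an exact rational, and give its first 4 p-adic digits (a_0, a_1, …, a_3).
Σ a^n = 1/(1 − a) = 1/1015;  first 4 digits = (1, 0, 7, 12)

v_13(a) = 2 ≥ 1, so the series converges in ℤ_13 to 1/(1 − a) = 1/(1 − (-1014)) = 1/1015. Expand this rational in ℤ_13: compute digits iteratively via d_i = x_i mod 13, x_{i+1} = (x_i − d_i)/13. The first 4 digits are (1, 0, 7, 12).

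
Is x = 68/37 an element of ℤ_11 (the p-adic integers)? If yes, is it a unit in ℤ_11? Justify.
x ∈ ℤ_11^× (unit); v_11(x) = 0

ℤ_11 = {x ∈ ℚ_11 : v_11(x) ≥ 0} and ℤ_11^× = {x ∈ ℤ_11 : v_11(x) = 0}. Here v_11(68/37) = v_11(num) − v_11(den) = 0; compare against these criteria.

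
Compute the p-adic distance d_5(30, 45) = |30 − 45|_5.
d_5(30, 45) = 1/5

Step 1 — x − y = 30 − 45 = -15. Step 2 — v_5(-15) = 1 (factor: -15 = −(5^1 · 3); the sign does not affect v_p). Step 3 — |x − y|_5 = 5^{-1} = 1/5.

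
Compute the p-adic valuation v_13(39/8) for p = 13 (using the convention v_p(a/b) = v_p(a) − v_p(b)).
v_13(39/8) = 1

Factor powers of 13 from the numerator and denominator of the reduced fraction: 39 = 13^1 · 3 and 8 = 13^0 · 8. Apply v_p(a/b) = v_p(a) − v_p(b): v_13(39/8) = 1 − 0 = 1.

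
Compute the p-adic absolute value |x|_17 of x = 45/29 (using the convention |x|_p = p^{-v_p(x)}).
|45/29|_17 = 1

Step 1 — compute v_17(x) by factoring powers of 17 out of the numerator and denominator: v_17(45/29) = 0. Step 2 — apply |x|_p = p^{-v_p(x)} = 17^{0} = 1.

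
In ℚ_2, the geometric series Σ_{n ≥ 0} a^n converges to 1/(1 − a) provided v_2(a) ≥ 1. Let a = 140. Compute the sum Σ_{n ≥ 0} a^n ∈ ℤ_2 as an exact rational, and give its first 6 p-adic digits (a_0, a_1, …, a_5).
Σ a^n = 1/(1 − a) = -1/139;  first 6 digits = (1, 0, 1, 1, 1, 0)

v_2(a) = 2 ≥ 1, so the series converges in ℤ_2 to 1/(1 − a) = 1/(1 − 140) = -1/139. Expand this rational in ℤ_2: compute digits iteratively via d_i = x_i mod 2, x_{i+1} = (x_i − d_i)/2. The first 6 digits are (1, 0, 1, 1, 1, 0).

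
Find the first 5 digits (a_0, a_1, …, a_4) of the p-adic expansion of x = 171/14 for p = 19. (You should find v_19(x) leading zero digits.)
(a_0, …, a_4) = (0, 2, 4, 12, 17)

v_19(171/14) = 1, so a_0 = ... = a_0 = 0. Factor out: x = 19^1 · u with u = 9/14 a unit in ℤ_19. Expand u iteratively via a_{v+i} = u_i mod 19, u_{i+1} = (u_i − a_{v+i})/19:
  u_0 = 9/14;  a_1 = 2;  u_1 = (u_0 − 2)/19 = -1/14
  u_1 = -1/14;  a_2 = 4;  u_2 = (u_1 − 4)/19 = -3/14
  u_2 = -3/14;  a_3 = 12;  u_3 = (u_2 − 12)/19 = -9/14
  u_3 = -9/14;  a_4 = 17;  u_4 = (u_3 − 17)/19 = -13/14
Digits: (0, 2, 4, 12, 17).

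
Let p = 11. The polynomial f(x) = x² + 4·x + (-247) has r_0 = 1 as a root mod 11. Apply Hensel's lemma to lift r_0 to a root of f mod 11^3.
r_2 = 485 (mod 1331)

Hensel: r_{i+1} = r_i − f(r_i)·(f′(r_i))^{-1} mod 11^{i+2}, f′(x) = 2x + 4. Iterate:
  r_0 = 1 (mod 11)
  r_1 = 1 (mod 121)
  r_2 = 485 (mod 1331)
Final: r = 485 satisfies f(r) ≡ 0 mod 11^3.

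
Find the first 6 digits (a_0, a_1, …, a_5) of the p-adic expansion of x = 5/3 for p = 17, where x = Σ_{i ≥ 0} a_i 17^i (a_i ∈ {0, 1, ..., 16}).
(a_0, …, a_5) = (13, 5, 11, 5, 11, 5)

v_17(5/3) = 0 (numerator and denominator both coprime to 17), so x ∈ ℤ_17^×. Compute digits iteratively via a_i = x_i mod 17, x_{i+1} = (x_i − a_i)/17, with x_0 = x:
  x_0 = 5/3;  a_0 = 13;  x_1 = (x_0 − 13)/17 = -2/3
  x_1 = -2/3;  a_1 = 5;  x_2 = (x_1 − 5)/17 = -1/3
  x_2 = -1/3;  a_2 = 11;  x_3 = (x_2 − 11)/17 = -2/3
  x_3 = -2/3;  a_3 = 5;  x_4 = (x_3 − 5)/17 = -1/3
  x_4 = -1/3;  a_4 = 11;  x_5 = (x_4 − 11)/17 = -2/3
  x_5 = -2/3;  a_5 = 5;  x_6 = (x_5 − 5)/17 = -1/3
Digits: (13, 5, 11, 5, 11, 5).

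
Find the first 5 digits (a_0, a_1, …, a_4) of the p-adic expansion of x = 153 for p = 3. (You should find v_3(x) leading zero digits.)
(a_0, …, a_4) = (0, 0, 2, 2, 1)

v_3(153) = 2, so a_0 = ... = a_1 = 0. Factor out: x = 3^2 · u with u = 17 a unit in ℤ_3. Expand u iteratively via a_{v+i} = u_i mod 3, u_{i+1} = (u_i − a_{v+i})/3:
  u_0 = 17;  a_2 = 2;  u_1 = (u_0 − 2)/3 = 5
  u_1 = 5;  a_3 = 2;  u_2 = (u_1 − 2)/3 = 1
  u_2 = 1;  a_4 = 1;  u_3 = (u_2 − 1)/3 = 0
Digits: (0, 0, 2, 2, 1).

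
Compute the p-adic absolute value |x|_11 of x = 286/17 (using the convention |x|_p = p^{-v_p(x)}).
|286/17|_11 = 1/11

Step 1 — compute v_11(x) by factoring powers of 11 out of the numerator and denominator: v_11(286/17) = 1. Step 2 — apply |x|_p = p^{-v_p(x)} = 11^{-1} = 1/11.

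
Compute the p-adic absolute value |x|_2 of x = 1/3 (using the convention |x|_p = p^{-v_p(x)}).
|1/3|_2 = 1

Step 1 — compute v_2(x) by factoring powers of 2 out of the numerator and denominator: v_2(1/3) = 0. Step 2 — apply |x|_p = p^{-v_p(x)} = 2^{0} = 1.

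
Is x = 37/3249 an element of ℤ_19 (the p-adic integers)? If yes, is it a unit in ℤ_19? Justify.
x ∉ ℤ_19 (v_19(x) = -2 < 0)

ℤ_19 = {x ∈ ℚ_19 : v_19(x) ≥ 0} and ℤ_19^× = {x ∈ ℤ_19 : v_19(x) = 0}. Here v_19(37/3249) = v_19(num) − v_19(den) = -2; compare against these criteria.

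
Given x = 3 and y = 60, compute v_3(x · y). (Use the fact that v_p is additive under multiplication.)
v_3(180) = 2

v_p(x) = 1 (factor: 3 = 3^1 · 1); v_p(y) = 1 (factor: 60 = 3^1 · 20). Additivity: v_p(xy) = v_p(x) + v_p(y) = 1 + 1 = 2. (Direct check: xy = 180 = 3^2 · (20).)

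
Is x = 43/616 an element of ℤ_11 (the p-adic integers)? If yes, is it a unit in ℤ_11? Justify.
x ∉ ℤ_11 (v_11(x) = -1 < 0)

ℤ_11 = {x ∈ ℚ_11 : v_11(x) ≥ 0} and ℤ_11^× = {x ∈ ℤ_11 : v_11(x) = 0}. Here v_11(43/616) = v_11(num) − v_11(den) = -1; compare against these criteria.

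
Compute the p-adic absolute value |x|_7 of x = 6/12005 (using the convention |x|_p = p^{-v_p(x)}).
|6/12005|_7 = 2401

Step 1 — compute v_7(x) by factoring powers of 7 out of the numerator and denominator: v_7(6/12005) = -4. Step 2 — apply |x|_p = p^{-v_p(x)} = 7^{4} = 2401.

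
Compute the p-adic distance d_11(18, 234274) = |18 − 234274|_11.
d_11(18, 234274) = 1/14641

Step 1 — x − y = 18 − 234274 = -234256. Step 2 — v_11(-234256) = 4 (factor: -234256 = −(11^4 · 16); the sign does not affect v_p). Step 3 — |x − y|_11 = 11^{-4} = 1/14641.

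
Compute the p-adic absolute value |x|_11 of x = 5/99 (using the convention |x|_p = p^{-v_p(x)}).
|5/99|_11 = 11

Step 1 — compute v_11(x) by factoring powers of 11 out of the numerator and denominator: v_11(5/99) = -1. Step 2 — apply |x|_p = p^{-v_p(x)} = 11^{1} = 11.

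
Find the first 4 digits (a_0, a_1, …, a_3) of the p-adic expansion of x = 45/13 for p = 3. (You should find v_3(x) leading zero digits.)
(a_0, …, a_3) = (0, 0, 2, 2)

v_3(45/13) = 2, so a_0 = ... = a_1 = 0. Factor out: x = 3^2 · u with u = 5/13 a unit in ℤ_3. Expand u iteratively via a_{v+i} = u_i mod 3, u_{i+1} = (u_i − a_{v+i})/3:
  u_0 = 5/13;  a_2 = 2;  u_1 = (u_0 − 2)/3 = -7/13
  u_1 = -7/13;  a_3 = 2;  u_2 = (u_1 − 2)/3 = -11/13
Digits: (0, 0, 2, 2).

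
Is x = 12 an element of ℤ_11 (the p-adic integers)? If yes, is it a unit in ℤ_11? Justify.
x ∈ ℤ_11^× (unit); v_11(x) = 0

ℤ_11 = {x ∈ ℚ_11 : v_11(x) ≥ 0} and ℤ_11^× = {x ∈ ℤ_11 : v_11(x) = 0}. Here v_11(12) = v_11(num) − v_11(den) = 0; compare against these criteria.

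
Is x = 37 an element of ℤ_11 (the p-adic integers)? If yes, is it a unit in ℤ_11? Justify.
x ∈ ℤ_11^× (unit); v_11(x) = 0

ℤ_11 = {x ∈ ℚ_11 : v_11(x) ≥ 0} and ℤ_11^× = {x ∈ ℤ_11 : v_11(x) = 0}. Here v_11(37) = v_11(num) − v_11(den) = 0; compare against these criteria.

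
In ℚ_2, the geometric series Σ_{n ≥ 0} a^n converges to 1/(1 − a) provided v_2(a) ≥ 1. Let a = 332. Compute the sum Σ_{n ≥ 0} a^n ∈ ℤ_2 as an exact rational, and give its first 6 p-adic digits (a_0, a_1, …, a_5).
Σ a^n = 1/(1 − a) = -1/331;  first 6 digits = (1, 0, 1, 1, 1, 0)

v_2(a) = 2 ≥ 1, so the series converges in ℤ_2 to 1/(1 − a) = 1/(1 − 332) = -1/331. Expand this rational in ℤ_2: compute digits iteratively via d_i = x_i mod 2, x_{i+1} = (x_i − d_i)/2. The first 6 digits are (1, 0, 1, 1, 1, 0).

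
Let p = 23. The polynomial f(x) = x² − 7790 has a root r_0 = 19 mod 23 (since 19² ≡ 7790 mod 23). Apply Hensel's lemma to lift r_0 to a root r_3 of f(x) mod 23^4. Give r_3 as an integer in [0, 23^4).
r_3 = 251754 (mod 279841)

Hensel's recurrence: r_{i+1} = r_i − f(r_i)·(f′(r_i))^{-1} mod 23^{i+2}, with f′(x) = 2x. Iterate:
  r_0 = 19 (mod 23)
  r_1 = 479 (mod 529)
  r_2 = 8414 (mod 12167)
  r_3 = 251754 (mod 279841)
Final: r_3 = 251754, and one checks f(r_3) ≡ 0 mod 23^4.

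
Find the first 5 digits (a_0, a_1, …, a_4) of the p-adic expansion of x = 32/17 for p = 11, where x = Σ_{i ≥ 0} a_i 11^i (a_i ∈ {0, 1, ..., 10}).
(a_0, …, a_4) = (9, 0, 9, 5, 4)

v_11(32/17) = 0 (numerator and denominator both coprime to 11), so x ∈ ℤ_11^×. Compute digits iteratively via a_i = x_i mod 11, x_{i+1} = (x_i − a_i)/11, with x_0 = x:
  x_0 = 32/17;  a_0 = 9;  x_1 = (x_0 − 9)/11 = -11/17
  x_1 = -11/17;  a_1 = 0;  x_2 = (x_1 − 0)/11 = -1/17
  x_2 = -1/17;  a_2 = 9;  x_3 = (x_2 − 9)/11 = -14/17
  x_3 = -14/17;  a_3 = 5;  x_4 = (x_3 − 5)/11 = -9/17
  x_4 = -9/17;  a_4 = 4;  x_5 = (x_4 − 4)/11 = -7/17
Digits: (9, 0, 9, 5, 4).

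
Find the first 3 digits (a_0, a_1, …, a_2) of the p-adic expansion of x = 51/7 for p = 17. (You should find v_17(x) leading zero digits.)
(a_0, …, a_2) = (0, 15, 4)

v_17(51/7) = 1, so a_0 = ... = a_0 = 0. Factor out: x = 17^1 · u with u = 3/7 a unit in ℤ_17. Expand u iteratively via a_{v+i} = u_i mod 17, u_{i+1} = (u_i − a_{v+i})/17:
  u_0 = 3/7;  a_1 = 15;  u_1 = (u_0 − 15)/17 = -6/7
  u_1 = -6/7;  a_2 = 4;  u_2 = (u_1 − 4)/17 = -2/7
Digits: (0, 15, 4).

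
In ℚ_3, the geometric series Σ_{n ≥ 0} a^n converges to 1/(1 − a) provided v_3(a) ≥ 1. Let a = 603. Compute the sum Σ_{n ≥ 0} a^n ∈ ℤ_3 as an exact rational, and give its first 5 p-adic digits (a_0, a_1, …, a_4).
Σ a^n = 1/(1 − a) = -1/602;  first 5 digits = (1, 0, 1, 1, 2)

v_3(a) = 2 ≥ 1, so the series converges in ℤ_3 to 1/(1 − a) = 1/(1 − 603) = -1/602. Expand this rational in ℤ_3: compute digits iteratively via d_i = x_i mod 3, x_{i+1} = (x_i − d_i)/3. The first 5 digits are (1, 0, 1, 1, 2).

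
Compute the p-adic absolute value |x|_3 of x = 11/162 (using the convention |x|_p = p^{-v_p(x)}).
|11/162|_3 = 81

Step 1 — compute v_3(x) by factoring powers of 3 out of the numerator and denominator: v_3(11/162) = -4. Step 2 — apply |x|_p = p^{-v_p(x)} = 3^{4} = 81.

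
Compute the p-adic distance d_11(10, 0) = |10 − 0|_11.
d_11(10, 0) = 1

Step 1 — x − y = 10 − 0 = 10. Step 2 — v_11(10) = 0 (factor: 10 = (11^0 · 10); the sign does not affect v_p). Step 3 — |x − y|_11 = 11^{0} = 1.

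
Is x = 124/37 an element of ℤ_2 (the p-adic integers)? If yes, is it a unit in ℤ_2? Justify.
x ∈ ℤ_2 but not a unit; v_2(x) = 2 > 0

ℤ_2 = {x ∈ ℚ_2 : v_2(x) ≥ 0} and ℤ_2^× = {x ∈ ℤ_2 : v_2(x) = 0}. Here v_2(124/37) = v_2(num) − v_2(den) = 2; compare against these criteria.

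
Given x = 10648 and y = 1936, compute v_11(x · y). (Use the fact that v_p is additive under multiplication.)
v_11(20614528) = 5

v_p(x) = 3 (factor: 10648 = 11^3 · 8); v_p(y) = 2 (factor: 1936 = 11^2 · 16). Additivity: v_p(xy) = v_p(x) + v_p(y) = 3 + 2 = 5. (Direct check: xy = 20614528 = 11^5 · (128).)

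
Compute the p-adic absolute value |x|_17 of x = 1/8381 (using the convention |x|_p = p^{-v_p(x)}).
|1/8381|_17 = 289

Step 1 — compute v_17(x) by factoring powers of 17 out of the numerator and denominator: v_17(1/8381) = -2. Step 2 — apply |x|_p = p^{-v_p(x)} = 17^{2} = 289.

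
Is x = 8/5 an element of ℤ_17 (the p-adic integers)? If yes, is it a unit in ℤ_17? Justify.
x ∈ ℤ_17^× (unit); v_17(x) = 0

ℤ_17 = {x ∈ ℚ_17 : v_17(x) ≥ 0} and ℤ_17^× = {x ∈ ℤ_17 : v_17(x) = 0}. Here v_17(8/5) = v_17(num) − v_17(den) = 0; compare against these criteria.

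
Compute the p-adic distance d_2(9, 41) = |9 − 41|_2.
d_2(9, 41) = 1/32

Step 1 — x − y = 9 − 41 = -32. Step 2 — v_2(-32) = 5 (factor: -32 = −(2^5 · 1); the sign does not affect v_p). Step 3 — |x − y|_2 = 2^{-5} = 1/32.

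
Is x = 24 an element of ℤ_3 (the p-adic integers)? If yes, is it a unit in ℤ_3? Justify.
x ∈ ℤ_3 but not a unit; v_3(x) = 1 > 0

ℤ_3 = {x ∈ ℚ_3 : v_3(x) ≥ 0} and ℤ_3^× = {x ∈ ℤ_3 : v_3(x) = 0}. Here v_3(24) = v_3(num) − v_3(den) = 1; compare against these criteria.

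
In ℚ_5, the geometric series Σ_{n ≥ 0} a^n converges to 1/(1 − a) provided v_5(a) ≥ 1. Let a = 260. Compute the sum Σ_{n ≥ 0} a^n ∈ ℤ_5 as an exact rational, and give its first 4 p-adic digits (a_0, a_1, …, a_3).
Σ a^n = 1/(1 − a) = -1/259;  first 4 digits = (1, 2, 4, 0)

v_5(a) = 1 ≥ 1, so the series converges in ℤ_5 to 1/(1 − a) = 1/(1 − 260) = -1/259. Expand this rational in ℤ_5: compute digits iteratively via d_i = x_i mod 5, x_{i+1} = (x_i − d_i)/5. The first 4 digits are (1, 2, 4, 0).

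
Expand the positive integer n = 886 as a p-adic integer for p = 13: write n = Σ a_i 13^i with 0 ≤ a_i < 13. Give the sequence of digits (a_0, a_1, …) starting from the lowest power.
(a_0, a_1, …) = (2, 3, 5)

Repeated division by 13 gives the digits low-to-high: 886 = 2 + 3·13^1 + 5·13^2. Digit sequence: (2, 3, 5).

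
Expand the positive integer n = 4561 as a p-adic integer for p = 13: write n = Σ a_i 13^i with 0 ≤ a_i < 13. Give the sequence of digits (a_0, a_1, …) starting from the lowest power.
(a_0, a_1, …) = (11, 12, 0, 2)

Repeated division by 13 gives the digits low-to-high: 4561 = 11 + 12·13^1 + 2·13^3. Digit sequence: (11, 12, 0, 2).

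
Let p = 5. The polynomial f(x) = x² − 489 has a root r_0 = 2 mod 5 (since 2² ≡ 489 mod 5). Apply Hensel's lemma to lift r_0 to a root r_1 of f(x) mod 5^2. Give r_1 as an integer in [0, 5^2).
r_1 = 17 (mod 25)

Hensel's recurrence: r_{i+1} = r_i − f(r_i)·(f′(r_i))^{-1} mod 5^{i+2}, with f′(x) = 2x. Iterate:
  r_0 = 2 (mod 5)
  r_1 = 17 (mod 25)
Final: r_1 = 17, and one checks f(r_1) ≡ 0 mod 5^2.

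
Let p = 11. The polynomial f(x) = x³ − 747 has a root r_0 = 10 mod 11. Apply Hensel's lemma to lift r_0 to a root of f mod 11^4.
r_3 = 5774 (mod 14641)

Hensel: r_{i+1} = r_i − f(r_i)/f′(r_i) mod 11^{i+2}, where f′(x) = 3x². Iterate:
  r_0 = 10 (mod 11)
  r_1 = 87 (mod 121)
  r_2 = 450 (mod 1331)
  r_3 = 5774 (mod 14641)
Final: r = 5774 with f(r) ≡ 0 mod 11^4.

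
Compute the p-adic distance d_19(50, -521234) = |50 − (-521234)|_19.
d_19(50, -521234) = 1/130321

Step 1 — x − y = 50 − (-521234) = 521284. Step 2 — v_19(521284) = 4 (factor: 521284 = (19^4 · 4); the sign does not affect v_p). Step 3 — |x − y|_19 = 19^{-4} = 1/130321.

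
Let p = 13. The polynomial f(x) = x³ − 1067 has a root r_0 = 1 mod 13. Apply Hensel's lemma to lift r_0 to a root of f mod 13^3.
r_2 = 300 (mod 2197)

Hensel: r_{i+1} = r_i − f(r_i)/f′(r_i) mod 13^{i+2}, where f′(x) = 3x². Iterate:
  r_0 = 1 (mod 13)
  r_1 = 131 (mod 169)
  r_2 = 300 (mod 2197)
Final: r = 300 with f(r) ≡ 0 mod 13^3.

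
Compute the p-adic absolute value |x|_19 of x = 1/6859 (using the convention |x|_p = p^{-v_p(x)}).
|1/6859|_19 = 6859

Step 1 — compute v_19(x) by factoring powers of 19 out of the numerator and denominator: v_19(1/6859) = -3. Step 2 — apply |x|_p = p^{-v_p(x)} = 19^{3} = 6859.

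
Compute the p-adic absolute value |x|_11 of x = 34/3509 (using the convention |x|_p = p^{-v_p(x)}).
|34/3509|_11 = 121

Step 1 — compute v_11(x) by factoring powers of 11 out of the numerator and denominator: v_11(34/3509) = -2. Step 2 — apply |x|_p = p^{-v_p(x)} = 11^{2} = 121.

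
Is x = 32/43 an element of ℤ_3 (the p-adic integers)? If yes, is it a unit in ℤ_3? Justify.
x ∈ ℤ_3^× (unit); v_3(x) = 0

ℤ_3 = {x ∈ ℚ_3 : v_3(x) ≥ 0} and ℤ_3^× = {x ∈ ℤ_3 : v_3(x) = 0}. Here v_3(32/43) = v_3(num) − v_3(den) = 0; compare against these criteria.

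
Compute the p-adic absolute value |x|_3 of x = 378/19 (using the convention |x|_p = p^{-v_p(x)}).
|378/19|_3 = 1/27

Step 1 — compute v_3(x) by factoring powers of 3 out of the numerator and denominator: v_3(378/19) = 3. Step 2 — apply |x|_p = p^{-v_p(x)} = 3^{-3} = 1/27.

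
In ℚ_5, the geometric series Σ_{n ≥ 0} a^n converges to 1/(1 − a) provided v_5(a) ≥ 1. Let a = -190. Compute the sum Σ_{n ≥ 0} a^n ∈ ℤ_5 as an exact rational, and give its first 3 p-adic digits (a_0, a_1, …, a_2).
Σ a^n = 1/(1 − a) = 1/191;  first 3 digits = (1, 2, 1)

v_5(a) = 1 ≥ 1, so the series converges in ℤ_5 to 1/(1 − a) = 1/(1 − (-190)) = 1/191. Expand this rational in ℤ_5: compute digits iteratively via d_i = x_i mod 5, x_{i+1} = (x_i − d_i)/5. The first 3 digits are (1, 2, 1).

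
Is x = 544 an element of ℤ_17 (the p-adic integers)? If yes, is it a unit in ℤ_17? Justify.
x ∈ ℤ_17 but not a unit; v_17(x) = 1 > 0

ℤ_17 = {x ∈ ℚ_17 : v_17(x) ≥ 0} and ℤ_17^× = {x ∈ ℤ_17 : v_17(x) = 0}. Here v_17(544) = v_17(num) − v_17(den) = 1; compare against these criteria.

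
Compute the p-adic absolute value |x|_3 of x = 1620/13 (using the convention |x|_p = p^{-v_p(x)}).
|1620/13|_3 = 1/81

Step 1 — compute v_3(x) by factoring powers of 3 out of the numerator and denominator: v_3(1620/13) = 4. Step 2 — apply |x|_p = p^{-v_p(x)} = 3^{-4} = 1/81.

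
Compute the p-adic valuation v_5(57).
v_5(57) = 0

v_5(n) is the largest exponent k such that 5^k divides n. Factor out: 57 = 5^0 · 57. (Sign doesn't affect v_p.) So v_5(57) = 0.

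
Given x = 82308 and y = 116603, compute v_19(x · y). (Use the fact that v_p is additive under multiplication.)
v_19(9597359724) = 6

v_p(x) = 3 (factor: 82308 = 19^3 · 12); v_p(y) = 3 (factor: 116603 = 19^3 · 17). Additivity: v_p(xy) = v_p(x) + v_p(y) = 3 + 3 = 6. (Direct check: xy = 9597359724 = 19^6 · (204).)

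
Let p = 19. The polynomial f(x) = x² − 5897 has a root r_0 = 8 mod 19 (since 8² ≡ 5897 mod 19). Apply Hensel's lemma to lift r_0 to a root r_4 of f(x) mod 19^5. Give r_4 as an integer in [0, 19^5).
r_4 = 343300 (mod 2476099)

Hensel's recurrence: r_{i+1} = r_i − f(r_i)·(f′(r_i))^{-1} mod 19^{i+2}, with f′(x) = 2x. Iterate:
  r_0 = 8 (mod 19)
  r_1 = 350 (mod 361)
  r_2 = 350 (mod 6859)
  r_3 = 82658 (mod 130321)
  r_4 = 343300 (mod 2476099)
Final: r_4 = 343300, and one checks f(r_4) ≡ 0 mod 19^5.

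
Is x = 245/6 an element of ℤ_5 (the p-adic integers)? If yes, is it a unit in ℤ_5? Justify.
x ∈ ℤ_5 but not a unit; v_5(x) = 1 > 0

ℤ_5 = {x ∈ ℚ_5 : v_5(x) ≥ 0} and ℤ_5^× = {x ∈ ℤ_5 : v_5(x) = 0}. Here v_5(245/6) = v_5(num) − v_5(den) = 1; compare against these criteria.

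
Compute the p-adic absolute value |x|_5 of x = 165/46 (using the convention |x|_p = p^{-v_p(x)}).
|165/46|_5 = 1/5

Step 1 — compute v_5(x) by factoring powers of 5 out of the numerator and denominator: v_5(165/46) = 1. Step 2 — apply |x|_p = p^{-v_p(x)} = 5^{-1} = 1/5.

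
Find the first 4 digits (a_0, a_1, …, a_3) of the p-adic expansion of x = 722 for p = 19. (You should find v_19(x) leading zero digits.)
(a_0, …, a_3) = (0, 0, 2, 0)

v_19(722) = 2, so a_0 = ... = a_1 = 0. Factor out: x = 19^2 · u with u = 2 a unit in ℤ_19. Expand u iteratively via a_{v+i} = u_i mod 19, u_{i+1} = (u_i − a_{v+i})/19:
  u_0 = 2;  a_2 = 2;  u_1 = (u_0 − 2)/19 = 0
  u_1 = 0;  a_3 = 0;  u_2 = (u_1 − 0)/19 = 0
Digits: (0, 0, 2, 0).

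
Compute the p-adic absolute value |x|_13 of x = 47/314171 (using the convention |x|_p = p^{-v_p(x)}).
|47/314171|_13 = 28561

Step 1 — compute v_13(x) by factoring powers of 13 out of the numerator and denominator: v_13(47/314171) = -4. Step 2 — apply |x|_p = p^{-v_p(x)} = 13^{4} = 28561.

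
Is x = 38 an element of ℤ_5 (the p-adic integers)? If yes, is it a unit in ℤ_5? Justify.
x ∈ ℤ_5^× (unit); v_5(x) = 0

ℤ_5 = {x ∈ ℚ_5 : v_5(x) ≥ 0} and ℤ_5^× = {x ∈ ℤ_5 : v_5(x) = 0}. Here v_5(38) = v_5(num) − v_5(den) = 0; compare against these criteria.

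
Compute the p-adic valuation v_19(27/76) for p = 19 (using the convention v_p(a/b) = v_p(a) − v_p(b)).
v_19(27/76) = -1

Factor powers of 19 from the numerator and denominator of the reduced fraction: 27 = 19^0 · 27 and 76 = 19^1 · 4. Apply v_p(a/b) = v_p(a) − v_p(b): v_19(27/76) = 0 − 1 = -1.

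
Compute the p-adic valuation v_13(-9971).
v_13(-9971) = 2

v_13(n) is the largest exponent k such that 13^k divides n. Factor out: -9971 = -13^2 · 59. (Sign doesn't affect v_p.) So v_13(-9971) = 2.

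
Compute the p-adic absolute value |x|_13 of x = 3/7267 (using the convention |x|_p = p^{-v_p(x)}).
|3/7267|_13 = 169

Step 1 — compute v_13(x) by factoring powers of 13 out of the numerator and denominator: v_13(3/7267) = -2. Step 2 — apply |x|_p = p^{-v_p(x)} = 13^{2} = 169.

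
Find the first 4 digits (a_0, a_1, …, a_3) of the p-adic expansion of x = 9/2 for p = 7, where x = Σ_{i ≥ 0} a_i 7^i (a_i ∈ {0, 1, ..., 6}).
(a_0, …, a_3) = (1, 4, 3, 3)

v_7(9/2) = 0 (numerator and denominator both coprime to 7), so x ∈ ℤ_7^×. Compute digits iteratively via a_i = x_i mod 7, x_{i+1} = (x_i − a_i)/7, with x_0 = x:
  x_0 = 9/2;  a_0 = 1;  x_1 = (x_0 − 1)/7 = 1/2
  x_1 = 1/2;  a_1 = 4;  x_2 = (x_1 − 4)/7 = -1/2
  x_2 = -1/2;  a_2 = 3;  x_3 = (x_2 − 3)/7 = -1/2
  x_3 = -1/2;  a_3 = 3;  x_4 = (x_3 − 3)/7 = -1/2
Digits: (1, 4, 3, 3).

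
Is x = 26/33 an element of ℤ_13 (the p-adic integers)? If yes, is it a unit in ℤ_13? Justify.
x ∈ ℤ_13 but not a unit; v_13(x) = 1 > 0

ℤ_13 = {x ∈ ℚ_13 : v_13(x) ≥ 0} and ℤ_13^× = {x ∈ ℤ_13 : v_13(x) = 0}. Here v_13(26/33) = v_13(num) − v_13(den) = 1; compare against these criteria.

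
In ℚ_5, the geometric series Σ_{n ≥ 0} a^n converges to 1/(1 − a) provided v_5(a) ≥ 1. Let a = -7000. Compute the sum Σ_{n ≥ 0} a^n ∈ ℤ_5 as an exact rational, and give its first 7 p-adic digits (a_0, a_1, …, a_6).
Σ a^n = 1/(1 − a) = 1/7001;  first 7 digits = (1, 0, 0, 4, 3, 2, 0)

v_5(a) = 3 ≥ 1, so the series converges in ℤ_5 to 1/(1 − a) = 1/(1 − (-7000)) = 1/7001. Expand this rational in ℤ_5: compute digits iteratively via d_i = x_i mod 5, x_{i+1} = (x_i − d_i)/5. The first 7 digits are (1, 0, 0, 4, 3, 2, 0).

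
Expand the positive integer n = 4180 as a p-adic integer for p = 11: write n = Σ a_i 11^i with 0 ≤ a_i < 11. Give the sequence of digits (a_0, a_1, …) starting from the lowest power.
(a_0, a_1, …) = (0, 6, 1, 3)

Repeated division by 11 gives the digits low-to-high: 4180 = 6·11^1 + 1·11^2 + 3·11^3. Digit sequence: (0, 6, 1, 3).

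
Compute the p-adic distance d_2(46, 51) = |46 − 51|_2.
d_2(46, 51) = 1

Step 1 — x − y = 46 − 51 = -5. Step 2 — v_2(-5) = 0 (factor: -5 = −(2^0 · 5); the sign does not affect v_p). Step 3 — |x − y|_2 = 2^{0} = 1.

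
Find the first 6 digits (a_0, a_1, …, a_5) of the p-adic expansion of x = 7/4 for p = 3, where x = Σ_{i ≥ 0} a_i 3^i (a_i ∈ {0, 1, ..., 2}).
(a_0, …, a_5) = (1, 1, 2, 0, 2, 0)

v_3(7/4) = 0 (numerator and denominator both coprime to 3), so x ∈ ℤ_3^×. Compute digits iteratively via a_i = x_i mod 3, x_{i+1} = (x_i − a_i)/3, with x_0 = x:
  x_0 = 7/4;  a_0 = 1;  x_1 = (x_0 − 1)/3 = 1/4
  x_1 = 1/4;  a_1 = 1;  x_2 = (x_1 − 1)/3 = -1/4
  x_2 = -1/4;  a_2 = 2;  x_3 = (x_2 − 2)/3 = -3/4
  x_3 = -3/4;  a_3 = 0;  x_4 = (x_3 − 0)/3 = -1/4
  x_4 = -1/4;  a_4 = 2;  x_5 = (x_4 − 2)/3 = -3/4
  x_5 = -3/4;  a_5 = 0;  x_6 = (x_5 − 0)/3 = -1/4
Digits: (1, 1, 2, 0, 2, 0).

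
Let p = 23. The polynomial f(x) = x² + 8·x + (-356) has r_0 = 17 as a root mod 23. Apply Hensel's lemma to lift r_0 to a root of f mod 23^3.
r_2 = 2018 (mod 12167)

Hensel: r_{i+1} = r_i − f(r_i)·(f′(r_i))^{-1} mod 23^{i+2}, f′(x) = 2x + 8. Iterate:
  r_0 = 17 (mod 23)
  r_1 = 431 (mod 529)
  r_2 = 2018 (mod 12167)
Final: r = 2018 satisfies f(r) ≡ 0 mod 23^3.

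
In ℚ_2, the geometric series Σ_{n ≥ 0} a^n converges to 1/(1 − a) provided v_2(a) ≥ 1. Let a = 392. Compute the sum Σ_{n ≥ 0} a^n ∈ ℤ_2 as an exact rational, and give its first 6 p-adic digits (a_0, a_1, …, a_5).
Σ a^n = 1/(1 − a) = -1/391;  first 6 digits = (1, 0, 0, 1, 0, 0)

v_2(a) = 3 ≥ 1, so the series converges in ℤ_2 to 1/(1 − a) = 1/(1 − 392) = -1/391. Expand this rational in ℤ_2: compute digits iteratively via d_i = x_i mod 2, x_{i+1} = (x_i − d_i)/2. The first 6 digits are (1, 0, 0, 1, 0, 0).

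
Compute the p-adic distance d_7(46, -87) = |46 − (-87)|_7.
d_7(46, -87) = 1/7

Step 1 — x − y = 46 − (-87) = 133. Step 2 — v_7(133) = 1 (factor: 133 = (7^1 · 19); the sign does not affect v_p). Step 3 — |x − y|_7 = 7^{-1} = 1/7.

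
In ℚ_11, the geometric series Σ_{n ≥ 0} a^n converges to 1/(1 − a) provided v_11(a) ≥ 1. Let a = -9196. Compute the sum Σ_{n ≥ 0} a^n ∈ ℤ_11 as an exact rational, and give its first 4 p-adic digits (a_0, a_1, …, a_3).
Σ a^n = 1/(1 − a) = 1/9197;  first 4 digits = (1, 0, 1, 4)

v_11(a) = 2 ≥ 1, so the series converges in ℤ_11 to 1/(1 − a) = 1/(1 − (-9196)) = 1/9197. Expand this rational in ℤ_11: compute digits iteratively via d_i = x_i mod 11, x_{i+1} = (x_i − d_i)/11. The first 4 digits are (1, 0, 1, 4).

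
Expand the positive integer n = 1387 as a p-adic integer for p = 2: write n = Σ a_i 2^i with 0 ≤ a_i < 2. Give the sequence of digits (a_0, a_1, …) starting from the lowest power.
(a_0, a_1, …) = (1, 1, 0, 1, 0, 1, 1, 0, 1, 0, 1)

Repeated division by 2 gives the digits low-to-high: 1387 = 1 + 1·2^1 + 1·2^3 + 1·2^5 + 1·2^6 + 1·2^8 + 1·2^10. Digit sequence: (1, 1, 0, 1, 0, 1, 1, 0, 1, 0, 1).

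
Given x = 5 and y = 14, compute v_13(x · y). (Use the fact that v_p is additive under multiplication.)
v_13(70) = 0

v_p(x) = 0 (factor: 5 = 13^0 · 5); v_p(y) = 0 (factor: 14 = 13^0 · 14). Additivity: v_p(xy) = v_p(x) + v_p(y) = 0 + 0 = 0. (Direct check: xy = 70 = 13^0 · (70).)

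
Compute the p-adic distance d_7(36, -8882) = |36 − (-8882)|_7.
d_7(36, -8882) = 1/343

Step 1 — x − y = 36 − (-8882) = 8918. Step 2 — v_7(8918) = 3 (factor: 8918 = (7^3 · 26); the sign does not affect v_p). Step 3 — |x − y|_7 = 7^{-3} = 1/343.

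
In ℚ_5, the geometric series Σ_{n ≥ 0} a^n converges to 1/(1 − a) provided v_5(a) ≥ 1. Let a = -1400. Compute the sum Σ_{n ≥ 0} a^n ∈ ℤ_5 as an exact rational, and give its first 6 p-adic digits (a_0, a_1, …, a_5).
Σ a^n = 1/(1 − a) = 1/1401;  first 6 digits = (1, 0, 4, 3, 3, 1)

v_5(a) = 2 ≥ 1, so the series converges in ℤ_5 to 1/(1 − a) = 1/(1 − (-1400)) = 1/1401. Expand this rational in ℤ_5: compute digits iteratively via d_i = x_i mod 5, x_{i+1} = (x_i − d_i)/5. The first 6 digits are (1, 0, 4, 3, 3, 1).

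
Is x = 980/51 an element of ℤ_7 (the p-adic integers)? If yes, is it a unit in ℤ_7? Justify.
x ∈ ℤ_7 but not a unit; v_7(x) = 2 > 0

ℤ_7 = {x ∈ ℚ_7 : v_7(x) ≥ 0} and ℤ_7^× = {x ∈ ℤ_7 : v_7(x) = 0}. Here v_7(980/51) = v_7(num) − v_7(den) = 2; compare against these criteria.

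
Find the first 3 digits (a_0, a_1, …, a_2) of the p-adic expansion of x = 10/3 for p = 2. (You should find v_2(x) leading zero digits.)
(a_0, …, a_2) = (0, 1, 1)

v_2(10/3) = 1, so a_0 = ... = a_0 = 0. Factor out: x = 2^1 · u with u = 5/3 a unit in ℤ_2. Expand u iteratively via a_{v+i} = u_i mod 2, u_{i+1} = (u_i − a_{v+i})/2:
  u_0 = 5/3;  a_1 = 1;  u_1 = (u_0 − 1)/2 = 1/3
  u_1 = 1/3;  a_2 = 1;  u_2 = (u_1 − 1)/2 = -1/3
Digits: (0, 1, 1).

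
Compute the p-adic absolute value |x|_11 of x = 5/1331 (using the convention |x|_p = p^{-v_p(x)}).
|5/1331|_11 = 1331

Step 1 — compute v_11(x) by factoring powers of 11 out of the numerator and denominator: v_11(5/1331) = -3. Step 2 — apply |x|_p = p^{-v_p(x)} = 11^{3} = 1331.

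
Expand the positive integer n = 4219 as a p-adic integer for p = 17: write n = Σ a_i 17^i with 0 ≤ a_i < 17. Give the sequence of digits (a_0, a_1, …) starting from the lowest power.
(a_0, a_1, …) = (3, 10, 14)

Repeated division by 17 gives the digits low-to-high: 4219 = 3 + 10·17^1 + 14·17^2. Digit sequence: (3, 10, 14).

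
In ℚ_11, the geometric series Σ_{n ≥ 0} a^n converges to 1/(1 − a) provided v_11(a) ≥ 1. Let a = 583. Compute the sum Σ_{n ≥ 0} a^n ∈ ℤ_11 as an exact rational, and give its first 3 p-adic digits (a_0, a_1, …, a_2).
Σ a^n = 1/(1 − a) = -1/582;  first 3 digits = (1, 9, 8)

v_11(a) = 1 ≥ 1, so the series converges in ℤ_11 to 1/(1 − a) = 1/(1 − 583) = -1/582. Expand this rational in ℤ_11: compute digits iteratively via d_i = x_i mod 11, x_{i+1} = (x_i − d_i)/11. The first 3 digits are (1, 9, 8).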